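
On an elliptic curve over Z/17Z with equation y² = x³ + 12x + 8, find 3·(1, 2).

Write Q = (1, 2).
Repeated addition: build up to 3Q.
2Q: tangent at (1, 2): λ = (3·1² + 12)/(2·2) ≡ 15/4. 4⁻¹ ≡ 13 (mod 17) since 4·13 = 52 ≡ 1, so λ ≡ 15·13 ≡ 8.
  x = λ² - 1 - 1 = 64 - 2 ≡ 11; y = λ·(1 - 11) - 2 ≡ 3. → (11, 3)
3Q: (11, 3) + (1, 2). λ = (2 - 3)/(1 - 11) ≡ 16/7 mod 17. 7⁻¹ ≡ 5 (mod 17), so λ ≡ 12.
  x = λ² - 11 - 1 = 144 - 12 ≡ 13; y = λ·(11 - 13) - 3 ≡ 7. → (13, 7)

(13, 7)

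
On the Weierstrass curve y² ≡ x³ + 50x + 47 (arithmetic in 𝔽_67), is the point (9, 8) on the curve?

y² = 8² ≡ 64; x³ + 50x + 47 = 1226 ≡ 20 (mod 67). 64 ≠ 20.

no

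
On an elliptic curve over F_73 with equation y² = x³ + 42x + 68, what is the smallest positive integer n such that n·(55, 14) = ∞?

6

2P: tangent at (55, 14): λ = (3·55² + 42)/(2·14) ≡ 65/28. 28⁻¹ ≡ 60 (mod 73), so λ ≡ 65·60 ≡ 31.
  x = λ² - 55 - 55 = 961 - 110 ≡ 48; y = λ·(55 - 48) - 14 ≡ 57. → (48, 57)
3P: (48, 57) + (55, 14). λ = (14 - 57)/(55 - 48) ≡ 30/7 mod 73. 7⁻¹ ≡ 21 (mod 73), so λ ≡ 46.
  x = λ² - 48 - 55 = 2116 - 103 ≡ 42; y = λ·(48 - 42) - 57 ≡ 0. → (42, 0)
4P: (42, 0) + (55, 14). λ = (14 - 0)/(55 - 42) ≡ 14/13 mod 73. 13⁻¹ ≡ 45 (mod 73), so λ ≡ 46.
  x = λ² - 42 - 55 = 2116 - 97 ≡ 48; y = λ·(42 - 48) - 0 ≡ 16. → (48, 16)
5P: (48, 16) + (55, 14). λ = (14 - 16)/(55 - 48) ≡ 71/7 mod 73. 7⁻¹ ≡ 21 (mod 73), so λ ≡ 31.
  x = λ² - 48 - 55 = 961 - 103 ≡ 55; y = λ·(48 - 55) - 16 ≡ 59. → (55, 59)
6P: (55, 59) + (55, 14): same x and y₁ ≡ -y₂, so the sum is ∞.
6P = ∞, so the order is 6.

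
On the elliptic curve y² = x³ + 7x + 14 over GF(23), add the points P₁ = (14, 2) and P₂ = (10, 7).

(14, 2) + (10, 7). λ = (7 - 2)/(10 - 14) ≡ 5/19 mod 23. 19⁻¹ ≡ 17 (mod 23) since 19·17 = 323 ≡ 1, so λ ≡ 16.
  x = λ² - 14 - 10 = 256 - 24 ≡ 2; y = λ·(14 - 2) - 2 ≡ 6. → (2, 6)

(2, 6)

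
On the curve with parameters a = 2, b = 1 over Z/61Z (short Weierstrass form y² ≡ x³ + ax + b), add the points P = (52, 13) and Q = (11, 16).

(52, 13) + (11, 16). λ = (16 - 13)/(11 - 52) ≡ 3/20 mod 61. 20⁻¹ ≡ 58 (mod 61) since 20·58 = 1160 ≡ 1, so λ ≡ 52.
  x = λ² - 52 - 11 = 2704 - 63 ≡ 18; y = λ·(52 - 18) - 13 ≡ 47. → (18, 47)

(18, 47)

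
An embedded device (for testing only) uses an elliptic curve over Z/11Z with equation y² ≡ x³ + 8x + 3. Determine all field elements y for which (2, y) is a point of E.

x³ + 8x + 3 = 27 ≡ 5 (mod 11).
Square roots of 5 mod 11: 4 and 7 (since 4² = 16 ≡ 5).

4, 7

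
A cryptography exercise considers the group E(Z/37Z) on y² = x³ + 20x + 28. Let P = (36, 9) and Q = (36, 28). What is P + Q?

O

The two points share x = 36 and their y-coordinates satisfy 9 + 28 ≡ 0 (mod 37), so they are inverses. Their sum is ∞.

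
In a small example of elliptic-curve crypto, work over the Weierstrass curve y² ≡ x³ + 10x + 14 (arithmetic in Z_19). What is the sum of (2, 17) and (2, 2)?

The two points share x = 2 and their y-coordinates satisfy 17 + 2 ≡ 0 (mod 19), so they are inverses. Their sum is O.

O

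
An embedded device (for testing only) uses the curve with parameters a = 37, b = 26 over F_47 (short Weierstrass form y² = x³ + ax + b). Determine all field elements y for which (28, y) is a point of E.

x³ + 37x + 26 = 23014 ≡ 31 (mod 47).
31 is a non-residue mod 47; no y exists.

none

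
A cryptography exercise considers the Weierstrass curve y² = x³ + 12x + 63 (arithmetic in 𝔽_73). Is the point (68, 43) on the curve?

yes

y² = 43² ≡ 24; x³ + 12x + 63 = 315311 ≡ 24 (mod 73). 24 = 24.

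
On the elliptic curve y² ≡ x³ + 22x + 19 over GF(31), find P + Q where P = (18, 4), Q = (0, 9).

(17, 25)

(18, 4) + (0, 9). λ = (9 - 4)/(0 - 18) ≡ 5/13 mod 31. 13⁻¹ ≡ 12 (mod 31), so λ ≡ 29.
  x = λ² - 18 - 0 = 841 - 18 ≡ 17; y = λ·(18 - 17) - 4 ≡ 25. → (17, 25)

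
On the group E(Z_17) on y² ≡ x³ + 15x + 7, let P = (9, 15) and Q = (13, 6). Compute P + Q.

(9, 15) + (13, 6). λ = (6 - 15)/(13 - 9) ≡ 8/4 mod 17. 4⁻¹ ≡ 13 (mod 17), so λ ≡ 2.
  x = λ² - 9 - 13 = 4 - 22 ≡ 16; y = λ·(9 - 16) - 15 ≡ 5. → (16, 5)

(16, 5)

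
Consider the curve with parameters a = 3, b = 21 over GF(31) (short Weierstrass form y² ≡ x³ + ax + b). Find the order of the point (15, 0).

2

2P: (15, 0) + (15, 0): same x and y₁ ≡ -y₂, so the sum is 𝒪.
2P = 𝒪, so the order is 2.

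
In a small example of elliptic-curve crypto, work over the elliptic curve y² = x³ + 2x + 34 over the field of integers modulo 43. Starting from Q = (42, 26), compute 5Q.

Double-and-add on 5 = (101)₂. Start with Q = (42, 26) for the leading 1-bit.
double: tangent at (42, 26): λ = (3·42² + 2)/(2·26) ≡ 5/9. 9⁻¹ ≡ 24 (mod 43), so λ ≡ 5·24 ≡ 34.
  x = λ² - 42 - 42 = 1156 - 84 ≡ 40; y = λ·(42 - 40) - 26 ≡ 42. → (40, 42)
double: tangent at (40, 42): λ = (3·40² + 2)/(2·42) ≡ 29/41. 41⁻¹ ≡ 21 (mod 43) since 41·21 = 861 ≡ 1, so λ ≡ 29·21 ≡ 7.
  x = λ² - 40 - 40 = 49 - 80 ≡ 12; y = λ·(40 - 12) - 42 ≡ 25. → (12, 25)
add Q: (12, 25) + (42, 26). λ = (26 - 25)/(42 - 12) ≡ 1/30 mod 43. 30⁻¹ ≡ 33 (mod 43), so λ ≡ 33.
  x = λ² - 12 - 42 = 1089 - 54 ≡ 3; y = λ·(12 - 3) - 25 ≡ 14. → (3, 14)

(3, 14)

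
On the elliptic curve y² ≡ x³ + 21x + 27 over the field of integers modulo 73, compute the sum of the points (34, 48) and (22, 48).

(34, 48) + (22, 48). λ = (48 - 48)/(22 - 34) ≡ 0/61 mod 73. 61⁻¹ ≡ 6 (mod 73), so λ ≡ 0.
  x = λ² - 34 - 22 = 0 - 56 ≡ 17; y = λ·(34 - 17) - 48 ≡ 25. → (17, 25)

(17, 25)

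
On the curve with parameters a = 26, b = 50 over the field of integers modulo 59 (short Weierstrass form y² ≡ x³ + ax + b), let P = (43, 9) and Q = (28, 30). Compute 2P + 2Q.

First 2P:
Repeated addition: build up to 2P.
2P: tangent at (43, 9): λ = (3·43² + 26)/(2·9) ≡ 27/18. 18⁻¹ ≡ 23 (mod 59), so λ ≡ 27·23 ≡ 31.
  x = λ² - 43 - 43 = 961 - 86 ≡ 49; y = λ·(43 - 49) - 9 ≡ 41. → (49, 41)
2P = (49, 41).
Next 2Q:
Repeated addition: build up to 2Q.
2Q: tangent at (28, 30): λ = (3·28² + 26)/(2·30) ≡ 18/1. 1⁻¹ ≡ 1 (mod 59), so λ ≡ 18·1 ≡ 18.
  x = λ² - 28 - 28 = 324 - 56 ≡ 32; y = λ·(28 - 32) - 30 ≡ 16. → (32, 16)
2Q = (32, 16).
Finally 2P + 2Q:
(49, 41) + (32, 16). λ = (16 - 41)/(32 - 49) ≡ 34/42 mod 59. 42⁻¹ ≡ 52 (mod 59) since 42·52 = 2184 ≡ 1, so λ ≡ 57.
  x = λ² - 49 - 32 = 3249 - 81 ≡ 41; y = λ·(49 - 41) - 41 ≡ 2. → (41, 2)

(41, 2)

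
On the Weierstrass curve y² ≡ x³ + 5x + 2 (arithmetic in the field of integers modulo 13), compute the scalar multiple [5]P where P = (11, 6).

Repeated addition: build up to 5P.
2P: tangent at (11, 6): λ = (3·11² + 5)/(2·6) ≡ 4/12. 12⁻¹ ≡ 12 (mod 13) since 12·12 = 144 ≡ 1, so λ ≡ 4·12 ≡ 9.
  x = λ² - 11 - 11 = 81 - 22 ≡ 7; y = λ·(11 - 7) - 6 ≡ 4. → (7, 4)
3P: (7, 4) + (11, 6). λ = (6 - 4)/(11 - 7) ≡ 2/4 mod 13. 4⁻¹ ≡ 10 (mod 13), so λ ≡ 7.
  x = λ² - 7 - 11 = 49 - 18 ≡ 5; y = λ·(7 - 5) - 4 ≡ 10. → (5, 10)
4P: (5, 10) + (11, 6). λ = (6 - 10)/(11 - 5) ≡ 9/6 mod 13. 6⁻¹ ≡ 11 (mod 13), so λ ≡ 8.
  x = λ² - 5 - 11 = 64 - 16 ≡ 9; y = λ·(5 - 9) - 10 ≡ 10. → (9, 10)
5P: (9, 10) + (11, 6). λ = (6 - 10)/(11 - 9) ≡ 9/2 mod 13. 2⁻¹ ≡ 7 (mod 13) since 2·7 = 14 ≡ 1, so λ ≡ 11.
  x = λ² - 9 - 11 = 121 - 20 ≡ 10; y = λ·(9 - 10) - 10 ≡ 5. → (10, 5)

(10, 5)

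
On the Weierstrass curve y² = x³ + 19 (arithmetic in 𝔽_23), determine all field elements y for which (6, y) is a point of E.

x³ + 0x + 19 = 235 ≡ 5 (mod 23).
5 is a non-residue mod 23; no y exists.

none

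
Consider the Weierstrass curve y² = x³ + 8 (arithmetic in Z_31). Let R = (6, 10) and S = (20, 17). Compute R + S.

(13, 2)

(6, 10) + (20, 17). λ = (17 - 10)/(20 - 6) ≡ 7/14 mod 31. 14⁻¹ ≡ 20 (mod 31), so λ ≡ 16.
  x = λ² - 6 - 20 = 256 - 26 ≡ 13; y = λ·(6 - 13) - 10 ≡ 2. → (13, 2)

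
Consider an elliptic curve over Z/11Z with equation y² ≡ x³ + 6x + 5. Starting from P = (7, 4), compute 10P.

Repeated addition: build up to 10P.
2P: tangent at (7, 4): λ = (3·7² + 6)/(2·4) ≡ 10/8. 8⁻¹ ≡ 7 (mod 11), so λ ≡ 10·7 ≡ 4.
  x = λ² - 7 - 7 = 16 - 14 ≡ 2; y = λ·(7 - 2) - 4 ≡ 5. → (2, 5)
3P: (2, 5) + (7, 4). λ = (4 - 5)/(7 - 2) ≡ 10/5 mod 11. 5⁻¹ ≡ 9 (mod 11), so λ ≡ 2.
  x = λ² - 2 - 7 = 4 - 9 ≡ 6; y = λ·(2 - 6) - 5 ≡ 9. → (6, 9)
4P: (6, 9) + (7, 4). λ = (4 - 9)/(7 - 6) ≡ 6/1 mod 11. 1⁻¹ ≡ 1 (mod 11) since 1·1 = 1 ≡ 1, so λ ≡ 6.
  x = λ² - 6 - 7 = 36 - 13 ≡ 1; y = λ·(6 - 1) - 9 ≡ 10. → (1, 10)
5P: (1, 10) + (7, 4). λ = (4 - 10)/(7 - 1) ≡ 5/6 mod 11. 6⁻¹ ≡ 2 (mod 11), so λ ≡ 10.
  x = λ² - 1 - 7 = 100 - 8 ≡ 4; y = λ·(1 - 4) - 10 ≡ 4. → (4, 4)
6P: (4, 4) + (7, 4). λ = (4 - 4)/(7 - 4) ≡ 0/3 mod 11. 3⁻¹ ≡ 4 (mod 11), so λ ≡ 0.
  x = λ² - 4 - 7 = 0 - 11 ≡ 0; y = λ·(4 - 0) - 4 ≡ 7. → (0, 7)
7P: (0, 7) + (7, 4). λ = (4 - 7)/(7 - 0) ≡ 8/7 mod 11. 7⁻¹ ≡ 8 (mod 11) since 7·8 = 56 ≡ 1, so λ ≡ 9.
  x = λ² - 0 - 7 = 81 - 7 ≡ 8; y = λ·(0 - 8) - 7 ≡ 9. → (8, 9)
8P: (8, 9) + (7, 4). λ = (4 - 9)/(7 - 8) ≡ 6/10 mod 11. 10⁻¹ ≡ 10 (mod 11), so λ ≡ 5.
  x = λ² - 8 - 7 = 25 - 15 ≡ 10; y = λ·(8 - 10) - 9 ≡ 3. → (10, 3)
9P: (10, 3) + (7, 4). λ = (4 - 3)/(7 - 10) ≡ 1/8 mod 11. 8⁻¹ ≡ 7 (mod 11), so λ ≡ 7.
  x = λ² - 10 - 7 = 49 - 17 ≡ 10; y = λ·(10 - 10) - 3 ≡ 8. → (10, 8)
10P: (10, 8) + (7, 4). λ = (4 - 8)/(7 - 10) ≡ 7/8 mod 11. 8⁻¹ ≡ 7 (mod 11), so λ ≡ 5.
  x = λ² - 10 - 7 = 25 - 17 ≡ 8; y = λ·(10 - 8) - 8 ≡ 2. → (8, 2)

(8, 2)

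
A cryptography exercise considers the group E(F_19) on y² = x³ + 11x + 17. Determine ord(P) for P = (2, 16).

4

2P: tangent at (2, 16): λ = (3·2² + 11)/(2·16) ≡ 4/13. 13⁻¹ ≡ 3 (mod 19) since 13·3 = 39 ≡ 1, so λ ≡ 4·3 ≡ 12.
  x = λ² - 2 - 2 = 144 - 4 ≡ 7; y = λ·(2 - 7) - 16 ≡ 0. → (7, 0)
3P: (7, 0) + (2, 16). λ = (16 - 0)/(2 - 7) ≡ 16/14 mod 19. 14⁻¹ ≡ 15 (mod 19) since 14·15 = 210 ≡ 1, so λ ≡ 12.
  x = λ² - 7 - 2 = 144 - 9 ≡ 2; y = λ·(7 - 2) - 0 ≡ 3. → (2, 3)
4P: (2, 3) + (2, 16): same x and y₁ ≡ -y₂, so the sum is ∞.
4P = ∞, so the order is 4.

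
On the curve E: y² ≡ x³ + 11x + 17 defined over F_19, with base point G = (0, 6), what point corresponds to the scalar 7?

Repeated addition: build up to 7G.
2G: tangent at (0, 6): λ = (3·0² + 11)/(2·6) ≡ 11/12. 12⁻¹ ≡ 8 (mod 19), so λ ≡ 11·8 ≡ 12.
  x = λ² - 0 - 0 = 144 - 0 ≡ 11; y = λ·(0 - 11) - 6 ≡ 14. → (11, 14)
3G: (11, 14) + (0, 6). λ = (6 - 14)/(0 - 11) ≡ 11/8 mod 19. 8⁻¹ ≡ 12 (mod 19), so λ ≡ 18.
  x = λ² - 11 - 0 = 324 - 11 ≡ 9; y = λ·(11 - 9) - 14 ≡ 3. → (9, 3)
4G: (9, 3) + (0, 6). λ = (6 - 3)/(0 - 9) ≡ 3/10 mod 19. 10⁻¹ ≡ 2 (mod 19), so λ ≡ 6.
  x = λ² - 9 - 0 = 36 - 9 ≡ 8; y = λ·(9 - 8) - 3 ≡ 3. → (8, 3)
5G: (8, 3) + (0, 6). λ = (6 - 3)/(0 - 8) ≡ 3/11 mod 19. 11⁻¹ ≡ 7 (mod 19), so λ ≡ 2.
  x = λ² - 8 - 0 = 4 - 8 ≡ 15; y = λ·(8 - 15) - 3 ≡ 2. → (15, 2)
6G: (15, 2) + (0, 6). λ = (6 - 2)/(0 - 15) ≡ 4/4 mod 19. 4⁻¹ ≡ 5 (mod 19), so λ ≡ 1.
  x = λ² - 15 - 0 = 1 - 15 ≡ 5; y = λ·(15 - 5) - 2 ≡ 8. → (5, 8)
7G: (5, 8) + (0, 6). λ = (6 - 8)/(0 - 5) ≡ 17/14 mod 19. 14⁻¹ ≡ 15 (mod 19) since 14·15 = 210 ≡ 1, so λ ≡ 8.
  x = λ² - 5 - 0 = 64 - 5 ≡ 2; y = λ·(5 - 2) - 8 ≡ 16. → (2, 16)

(2, 16)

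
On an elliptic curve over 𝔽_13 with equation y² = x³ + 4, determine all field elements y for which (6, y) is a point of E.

5, 8

x³ + 0x + 4 = 220 ≡ 12 (mod 13).
Square roots of 12 mod 13: 5 and 8 (since 5² = 25 ≡ 12).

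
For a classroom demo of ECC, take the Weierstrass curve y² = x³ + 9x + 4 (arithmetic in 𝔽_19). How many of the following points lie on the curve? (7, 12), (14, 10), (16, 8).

(7, 12): 12² ≡ 11, rhs ≡ 11 → on.
(14, 10): 10² ≡ 5, rhs ≡ 5 → on.
(16, 8): 8² ≡ 7, rhs ≡ 7 → on.

3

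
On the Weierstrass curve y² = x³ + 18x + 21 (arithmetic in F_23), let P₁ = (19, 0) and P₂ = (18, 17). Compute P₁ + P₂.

(22, 5)

(19, 0) + (18, 17). λ = (17 - 0)/(18 - 19) ≡ 17/22 mod 23. 22⁻¹ ≡ 22 (mod 23) since 22·22 = 484 ≡ 1, so λ ≡ 6.
  x = λ² - 19 - 18 = 36 - 37 ≡ 22; y = λ·(19 - 22) - 0 ≡ 5. → (22, 5)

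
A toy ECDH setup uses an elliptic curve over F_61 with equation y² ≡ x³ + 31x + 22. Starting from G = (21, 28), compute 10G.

Double-and-add on 10 = (1010)₂. Start with G = (21, 28) for the leading 1-bit.
double: tangent at (21, 28): λ = (3·21² + 31)/(2·28) ≡ 12/56. 56⁻¹ ≡ 12 (mod 61), so λ ≡ 12·12 ≡ 22.
  x = λ² - 21 - 21 = 484 - 42 ≡ 15; y = λ·(21 - 15) - 28 ≡ 43. → (15, 43)
double: tangent at (15, 43): λ = (3·15² + 31)/(2·43) ≡ 35/25. 25⁻¹ ≡ 22 (mod 61) since 25·22 = 550 ≡ 1, so λ ≡ 35·22 ≡ 38.
  x = λ² - 15 - 15 = 1444 - 30 ≡ 11; y = λ·(15 - 11) - 43 ≡ 48. → (11, 48)
add G: (11, 48) + (21, 28). λ = (28 - 48)/(21 - 11) ≡ 41/10 mod 61. 10⁻¹ ≡ 55 (mod 61) since 10·55 = 550 ≡ 1, so λ ≡ 59.
  x = λ² - 11 - 21 = 3481 - 32 ≡ 33; y = λ·(11 - 33) - 48 ≡ 57. → (33, 57)
double: tangent at (33, 57): λ = (3·33² + 31)/(2·57) ≡ 4/53. 53⁻¹ ≡ 38 (mod 61), so λ ≡ 4·38 ≡ 30.
  x = λ² - 33 - 33 = 900 - 66 ≡ 41; y = λ·(33 - 41) - 57 ≡ 8. → (41, 8)

(41, 8)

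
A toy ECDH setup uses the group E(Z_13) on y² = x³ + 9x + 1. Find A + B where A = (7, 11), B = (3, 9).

(0, 12)

(7, 11) + (3, 9). λ = (9 - 11)/(3 - 7) ≡ 11/9 mod 13. 9⁻¹ ≡ 3 (mod 13) since 9·3 = 27 ≡ 1, so λ ≡ 7.
  x = λ² - 7 - 3 = 49 - 10 ≡ 0; y = λ·(7 - 0) - 11 ≡ 12. → (0, 12)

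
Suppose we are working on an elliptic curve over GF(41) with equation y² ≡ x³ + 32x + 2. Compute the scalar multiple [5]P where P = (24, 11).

(27, 7)

Double-and-add on 5 = (101)₂. Start with P = (24, 11) for the leading 1-bit.
double: tangent at (24, 11): λ = (3·24² + 32)/(2·11) ≡ 38/22. 22⁻¹ ≡ 28 (mod 41), so λ ≡ 38·28 ≡ 39.
  x = λ² - 24 - 24 = 1521 - 48 ≡ 38; y = λ·(24 - 38) - 11 ≡ 17. → (38, 17)
double: tangent at (38, 17): λ = (3·38² + 32)/(2·17) ≡ 18/34. 34⁻¹ ≡ 35 (mod 41), so λ ≡ 18·35 ≡ 15.
  x = λ² - 38 - 38 = 225 - 76 ≡ 26; y = λ·(38 - 26) - 17 ≡ 40. → (26, 40)
add P: (26, 40) + (24, 11). λ = (11 - 40)/(24 - 26) ≡ 12/39 mod 41. 39⁻¹ ≡ 20 (mod 41), so λ ≡ 35.
  x = λ² - 26 - 24 = 1225 - 50 ≡ 27; y = λ·(26 - 27) - 40 ≡ 7. → (27, 7)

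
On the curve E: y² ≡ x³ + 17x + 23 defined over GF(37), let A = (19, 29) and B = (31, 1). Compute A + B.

(19, 29) + (31, 1). λ = (1 - 29)/(31 - 19) ≡ 9/12 mod 37. 12⁻¹ ≡ 34 (mod 37), so λ ≡ 10.
  x = λ² - 19 - 31 = 100 - 50 ≡ 13; y = λ·(19 - 13) - 29 ≡ 31. → (13, 31)

(13, 31)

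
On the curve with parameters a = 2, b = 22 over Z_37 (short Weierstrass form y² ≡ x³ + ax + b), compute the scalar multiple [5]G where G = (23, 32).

Double-and-add on 5 = (101)₂. Start with G = (23, 32) for the leading 1-bit.
double: tangent at (23, 32): λ = (3·23² + 2)/(2·32) ≡ 35/27. 27⁻¹ ≡ 11 (mod 37), so λ ≡ 35·11 ≡ 15.
  x = λ² - 23 - 23 = 225 - 46 ≡ 31; y = λ·(23 - 31) - 32 ≡ 33. → (31, 33)
double: tangent at (31, 33): λ = (3·31² + 2)/(2·33) ≡ 36/29. 29⁻¹ ≡ 23 (mod 37), so λ ≡ 36·23 ≡ 14.
  x = λ² - 31 - 31 = 196 - 62 ≡ 23; y = λ·(31 - 23) - 33 ≡ 5. → (23, 5)
add G: (23, 5) + (23, 32): same x and y₁ ≡ -y₂, so the sum is the point at infinity.

O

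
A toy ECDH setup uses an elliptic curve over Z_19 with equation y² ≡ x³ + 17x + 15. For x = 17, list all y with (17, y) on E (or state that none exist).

7, 12

x³ + 17x + 15 = 5217 ≡ 11 (mod 19).
Square roots of 11 mod 19: 7 and 12 (since 7² = 49 ≡ 11).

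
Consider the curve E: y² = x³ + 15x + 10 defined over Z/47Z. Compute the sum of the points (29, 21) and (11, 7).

(43, 36)

(29, 21) + (11, 7). λ = (7 - 21)/(11 - 29) ≡ 33/29 mod 47. 29⁻¹ ≡ 13 (mod 47) since 29·13 = 377 ≡ 1, so λ ≡ 6.
  x = λ² - 29 - 11 = 36 - 40 ≡ 43; y = λ·(29 - 43) - 21 ≡ 36. → (43, 36)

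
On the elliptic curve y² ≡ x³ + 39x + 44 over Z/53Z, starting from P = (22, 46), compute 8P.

Double-and-add on 8 = (1000)₂. Start with P = (22, 46) for the leading 1-bit.
double: tangent at (22, 46): λ = (3·22² + 39)/(2·46) ≡ 7/39. 39⁻¹ ≡ 34 (mod 53), so λ ≡ 7·34 ≡ 26.
  x = λ² - 22 - 22 = 676 - 44 ≡ 49; y = λ·(22 - 49) - 46 ≡ 47. → (49, 47)
double: tangent at (49, 47): λ = (3·49² + 39)/(2·47) ≡ 34/41. 41⁻¹ ≡ 22 (mod 53), so λ ≡ 34·22 ≡ 6.
  x = λ² - 49 - 49 = 36 - 98 ≡ 44; y = λ·(49 - 44) - 47 ≡ 36. → (44, 36)
double: tangent at (44, 36): λ = (3·44² + 39)/(2·36) ≡ 17/19. 19⁻¹ ≡ 14 (mod 53) since 19·14 = 266 ≡ 1, so λ ≡ 17·14 ≡ 26.
  x = λ² - 44 - 44 = 676 - 88 ≡ 5; y = λ·(44 - 5) - 36 ≡ 24. → (5, 24)

(5, 24)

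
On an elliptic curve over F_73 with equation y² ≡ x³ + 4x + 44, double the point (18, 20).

tangent at (18, 20): λ = (3·18² + 4)/(2·20) ≡ 27/40. 40⁻¹ ≡ 42 (mod 73), so λ ≡ 27·42 ≡ 39.
  x = λ² - 18 - 18 = 1521 - 36 ≡ 25; y = λ·(18 - 25) - 20 ≡ 72. → (25, 72)

(25, 72)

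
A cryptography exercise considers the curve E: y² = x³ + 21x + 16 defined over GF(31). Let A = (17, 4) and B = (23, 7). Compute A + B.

(30, 5)

(17, 4) + (23, 7). λ = (7 - 4)/(23 - 17) ≡ 3/6 mod 31. 6⁻¹ ≡ 26 (mod 31), so λ ≡ 16.
  x = λ² - 17 - 23 = 256 - 40 ≡ 30; y = λ·(17 - 30) - 4 ≡ 5. → (30, 5)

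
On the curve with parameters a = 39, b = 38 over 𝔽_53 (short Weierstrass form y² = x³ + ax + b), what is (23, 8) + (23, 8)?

(22, 34)

tangent at (23, 8): λ = (3·23² + 39)/(2·8) ≡ 36/16. 16⁻¹ ≡ 10 (mod 53), so λ ≡ 36·10 ≡ 42.
  x = λ² - 23 - 23 = 1764 - 46 ≡ 22; y = λ·(23 - 22) - 8 ≡ 34. → (22, 34)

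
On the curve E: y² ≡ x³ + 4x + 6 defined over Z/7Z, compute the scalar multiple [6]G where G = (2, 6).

(6, 1)

Repeated addition: build up to 6G.
2G: tangent at (2, 6): λ = (3·2² + 4)/(2·6) ≡ 2/5. 5⁻¹ ≡ 3 (mod 7) since 5·3 = 15 ≡ 1, so λ ≡ 2·3 ≡ 6.
  x = λ² - 2 - 2 = 36 - 4 ≡ 4; y = λ·(2 - 4) - 6 ≡ 3. → (4, 3)
3G: (4, 3) + (2, 6). λ = (6 - 3)/(2 - 4) ≡ 3/5 mod 7. 5⁻¹ ≡ 3 (mod 7) since 5·3 = 15 ≡ 1, so λ ≡ 2.
  x = λ² - 4 - 2 = 4 - 6 ≡ 5; y = λ·(4 - 5) - 3 ≡ 2. → (5, 2)
4G: (5, 2) + (2, 6). λ = (6 - 2)/(2 - 5) ≡ 4/4 mod 7. 4⁻¹ ≡ 2 (mod 7) since 4·2 = 8 ≡ 1, so λ ≡ 1.
  x = λ² - 5 - 2 = 1 - 7 ≡ 1; y = λ·(5 - 1) - 2 ≡ 2. → (1, 2)
5G: (1, 2) + (2, 6). λ = (6 - 2)/(2 - 1) ≡ 4/1 mod 7. 1⁻¹ ≡ 1 (mod 7), so λ ≡ 4.
  x = λ² - 1 - 2 = 16 - 3 ≡ 6; y = λ·(1 - 6) - 2 ≡ 6. → (6, 6)
6G: (6, 6) + (2, 6). λ = (6 - 6)/(2 - 6) ≡ 0/3 mod 7. 3⁻¹ ≡ 5 (mod 7), so λ ≡ 0.
  x = λ² - 6 - 2 = 0 - 8 ≡ 6; y = λ·(6 - 6) - 6 ≡ 1. → (6, 1)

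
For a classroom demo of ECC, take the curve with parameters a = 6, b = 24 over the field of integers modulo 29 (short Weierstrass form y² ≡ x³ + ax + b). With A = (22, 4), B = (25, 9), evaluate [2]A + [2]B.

(4, 5)

First 2A:
Repeated addition: build up to 2A.
2A: tangent at (22, 4): λ = (3·22² + 6)/(2·4) ≡ 8/8. 8⁻¹ ≡ 11 (mod 29), so λ ≡ 8·11 ≡ 1.
  x = λ² - 22 - 22 = 1 - 44 ≡ 15; y = λ·(22 - 15) - 4 ≡ 3. → (15, 3)
2A = (15, 3).
Next 2B:
Repeated addition: build up to 2B.
2B: tangent at (25, 9): λ = (3·25² + 6)/(2·9) ≡ 25/18. 18⁻¹ ≡ 21 (mod 29), so λ ≡ 25·21 ≡ 3.
  x = λ² - 25 - 25 = 9 - 50 ≡ 17; y = λ·(25 - 17) - 9 ≡ 15. → (17, 15)
2B = (17, 15).
Finally 2A + 2B:
(15, 3) + (17, 15). λ = (15 - 3)/(17 - 15) ≡ 12/2 mod 29. 2⁻¹ ≡ 15 (mod 29) since 2·15 = 30 ≡ 1, so λ ≡ 6.
  x = λ² - 15 - 17 = 36 - 32 ≡ 4; y = λ·(15 - 4) - 3 ≡ 5. → (4, 5)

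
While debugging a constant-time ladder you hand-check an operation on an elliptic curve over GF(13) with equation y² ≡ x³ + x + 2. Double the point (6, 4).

(2, 5)

tangent at (6, 4): λ = (3·6² + 1)/(2·4) ≡ 5/8. 8⁻¹ ≡ 5 (mod 13), so λ ≡ 5·5 ≡ 12.
  x = λ² - 6 - 6 = 144 - 12 ≡ 2; y = λ·(6 - 2) - 4 ≡ 5. → (2, 5)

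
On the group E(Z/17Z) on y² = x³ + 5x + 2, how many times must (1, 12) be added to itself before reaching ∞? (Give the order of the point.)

5

2P: tangent at (1, 12): λ = (3·1² + 5)/(2·12) ≡ 8/7. 7⁻¹ ≡ 5 (mod 17), so λ ≡ 8·5 ≡ 6.
  x = λ² - 1 - 1 = 36 - 2 ≡ 0; y = λ·(1 - 0) - 12 ≡ 11. → (0, 11)
3P: (0, 11) + (1, 12). λ = (12 - 11)/(1 - 0) ≡ 1/1 mod 17. 1⁻¹ ≡ 1 (mod 17), so λ ≡ 1.
  x = λ² - 0 - 1 = 1 - 1 ≡ 0; y = λ·(0 - 0) - 11 ≡ 6. → (0, 6)
4P: (0, 6) + (1, 12). λ = (12 - 6)/(1 - 0) ≡ 6/1 mod 17. 1⁻¹ ≡ 1 (mod 17) since 1·1 = 1 ≡ 1, so λ ≡ 6.
  x = λ² - 0 - 1 = 36 - 1 ≡ 1; y = λ·(0 - 1) - 6 ≡ 5. → (1, 5)
5P: (1, 5) + (1, 12): same x and y₁ ≡ -y₂, so the sum is ∞.
5P = ∞, so the order is 5.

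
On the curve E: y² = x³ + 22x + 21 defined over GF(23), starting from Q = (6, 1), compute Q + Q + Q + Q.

(4, 9)

Repeated addition: build up to 4Q.
2Q: tangent at (6, 1): λ = (3·6² + 22)/(2·1) ≡ 15/2. 2⁻¹ ≡ 12 (mod 23) since 2·12 = 24 ≡ 1, so λ ≡ 15·12 ≡ 19.
  x = λ² - 6 - 6 = 361 - 12 ≡ 4; y = λ·(6 - 4) - 1 ≡ 14. → (4, 14)
3Q: (4, 14) + (6, 1). λ = (1 - 14)/(6 - 4) ≡ 10/2 mod 23. 2⁻¹ ≡ 12 (mod 23) since 2·12 = 24 ≡ 1, so λ ≡ 5.
  x = λ² - 4 - 6 = 25 - 10 ≡ 15; y = λ·(4 - 15) - 14 ≡ 0. → (15, 0)
4Q: (15, 0) + (6, 1). λ = (1 - 0)/(6 - 15) ≡ 1/14 mod 23. 14⁻¹ ≡ 5 (mod 23), so λ ≡ 5.
  x = λ² - 15 - 6 = 25 - 21 ≡ 4; y = λ·(15 - 4) - 0 ≡ 9. → (4, 9)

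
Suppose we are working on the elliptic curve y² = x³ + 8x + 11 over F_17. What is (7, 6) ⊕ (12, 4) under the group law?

(7, 6) + (12, 4). λ = (4 - 6)/(12 - 7) ≡ 15/5 mod 17. 5⁻¹ ≡ 7 (mod 17) since 5·7 = 35 ≡ 1, so λ ≡ 3.
  x = λ² - 7 - 12 = 9 - 19 ≡ 7; y = λ·(7 - 7) - 6 ≡ 11. → (7, 11)

(7, 11)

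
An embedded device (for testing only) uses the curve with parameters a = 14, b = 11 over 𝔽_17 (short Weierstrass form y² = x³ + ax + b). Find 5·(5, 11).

Write G = (5, 11).
Repeated addition: build up to 5G.
2G: tangent at (5, 11): λ = (3·5² + 14)/(2·11) ≡ 4/5. 5⁻¹ ≡ 7 (mod 17), so λ ≡ 4·7 ≡ 11.
  x = λ² - 5 - 5 = 121 - 10 ≡ 9; y = λ·(5 - 9) - 11 ≡ 13. → (9, 13)
3G: (9, 13) + (5, 11). λ = (11 - 13)/(5 - 9) ≡ 15/13 mod 17. 13⁻¹ ≡ 4 (mod 17) since 13·4 = 52 ≡ 1, so λ ≡ 9.
  x = λ² - 9 - 5 = 81 - 14 ≡ 16; y = λ·(9 - 16) - 13 ≡ 9. → (16, 9)
4G: (16, 9) + (5, 11). λ = (11 - 9)/(5 - 16) ≡ 2/6 mod 17. 6⁻¹ ≡ 3 (mod 17), so λ ≡ 6.
  x = λ² - 16 - 5 = 36 - 21 ≡ 15; y = λ·(16 - 15) - 9 ≡ 14. → (15, 14)
5G: (15, 14) + (5, 11). λ = (11 - 14)/(5 - 15) ≡ 14/7 mod 17. 7⁻¹ ≡ 5 (mod 17) since 7·5 = 35 ≡ 1, so λ ≡ 2.
  x = λ² - 15 - 5 = 4 - 20 ≡ 1; y = λ·(15 - 1) - 14 ≡ 14. → (1, 14)

(1, 14)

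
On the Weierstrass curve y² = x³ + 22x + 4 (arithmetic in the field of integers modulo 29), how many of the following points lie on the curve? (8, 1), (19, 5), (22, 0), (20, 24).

(8, 1): 1² ≡ 1, rhs ≡ 25 → off.
(19, 5): 5² ≡ 25, rhs ≡ 2 → off.
(22, 0): 0² ≡ 0, rhs ≡ 0 → on.
(20, 24): 24² ≡ 25, rhs ≡ 5 → off.

1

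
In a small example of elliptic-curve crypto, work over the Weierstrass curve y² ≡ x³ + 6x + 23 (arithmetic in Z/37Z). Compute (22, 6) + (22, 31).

O

The two points share x = 22 and their y-coordinates satisfy 6 + 31 ≡ 0 (mod 37), so they are inverses. Their sum is O.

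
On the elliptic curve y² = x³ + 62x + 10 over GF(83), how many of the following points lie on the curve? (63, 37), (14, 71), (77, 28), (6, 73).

1

(63, 37): 37² ≡ 41, rhs ≡ 66 → off.
(14, 71): 71² ≡ 61, rhs ≡ 53 → off.
(77, 28): 28² ≡ 37, rhs ≡ 3 → off.
(6, 73): 73² ≡ 17, rhs ≡ 17 → on.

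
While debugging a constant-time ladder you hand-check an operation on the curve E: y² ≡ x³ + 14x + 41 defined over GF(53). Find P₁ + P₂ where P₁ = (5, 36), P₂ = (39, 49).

(5, 36) + (39, 49). λ = (49 - 36)/(39 - 5) ≡ 13/34 mod 53. 34⁻¹ ≡ 39 (mod 53), so λ ≡ 30.
  x = λ² - 5 - 39 = 900 - 44 ≡ 8; y = λ·(5 - 8) - 36 ≡ 33. → (8, 33)

(8, 33)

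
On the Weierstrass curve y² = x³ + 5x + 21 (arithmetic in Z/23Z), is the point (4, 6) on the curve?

y² = 6² ≡ 13; x³ + 5x + 21 = 105 ≡ 13 (mod 23). 13 = 13.

yes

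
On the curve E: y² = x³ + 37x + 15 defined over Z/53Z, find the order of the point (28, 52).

2P: tangent at (28, 52): λ = (3·28² + 37)/(2·52) ≡ 4/51. 51⁻¹ ≡ 26 (mod 53) since 51·26 = 1326 ≡ 1, so λ ≡ 4·26 ≡ 51.
  x = λ² - 28 - 28 = 2601 - 56 ≡ 1; y = λ·(28 - 1) - 52 ≡ 0. → (1, 0)
3P: (1, 0) + (28, 52). λ = (52 - 0)/(28 - 1) ≡ 52/27 mod 53. 27⁻¹ ≡ 2 (mod 53) since 27·2 = 54 ≡ 1, so λ ≡ 51.
  x = λ² - 1 - 28 = 2601 - 29 ≡ 28; y = λ·(1 - 28) - 0 ≡ 1. → (28, 1)
4P: (28, 1) + (28, 52): same x and y₁ ≡ -y₂, so the sum is 𝒪.
4P = 𝒪, so the order is 4.

4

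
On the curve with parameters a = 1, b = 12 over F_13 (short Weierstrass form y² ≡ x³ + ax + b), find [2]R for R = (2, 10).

tangent at (2, 10): λ = (3·2² + 1)/(2·10) ≡ 0/7. 7⁻¹ ≡ 2 (mod 13) since 7·2 = 14 ≡ 1, so λ ≡ 0·2 ≡ 0.
  x = λ² - 2 - 2 = 0 - 4 ≡ 9; y = λ·(2 - 9) - 10 ≡ 3. → (9, 3)

(9, 3)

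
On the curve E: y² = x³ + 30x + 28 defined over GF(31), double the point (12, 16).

tangent at (12, 16): λ = (3·12² + 30)/(2·16) ≡ 28/1. 1⁻¹ ≡ 1 (mod 31), so λ ≡ 28·1 ≡ 28.
  x = λ² - 12 - 12 = 784 - 24 ≡ 16; y = λ·(12 - 16) - 16 ≡ 27. → (16, 27)

(16, 27)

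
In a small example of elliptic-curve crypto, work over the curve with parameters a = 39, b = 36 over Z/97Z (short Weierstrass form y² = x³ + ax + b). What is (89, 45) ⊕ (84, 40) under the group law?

(89, 45) + (84, 40). λ = (40 - 45)/(84 - 89) ≡ 92/92 mod 97. 92⁻¹ ≡ 58 (mod 97), so λ ≡ 1.
  x = λ² - 89 - 84 = 1 - 173 ≡ 22; y = λ·(89 - 22) - 45 ≡ 22. → (22, 22)

(22, 22)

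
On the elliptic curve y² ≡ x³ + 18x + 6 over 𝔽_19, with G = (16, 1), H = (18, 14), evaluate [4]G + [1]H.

First 4G:
Double-and-add on 4 = (100)₂. Start with G = (16, 1) for the leading 1-bit.
double: tangent at (16, 1): λ = (3·16² + 18)/(2·1) ≡ 7/2. 2⁻¹ ≡ 10 (mod 19), so λ ≡ 7·10 ≡ 13.
  x = λ² - 16 - 16 = 169 - 32 ≡ 4; y = λ·(16 - 4) - 1 ≡ 3. → (4, 3)
double: tangent at (4, 3): λ = (3·4² + 18)/(2·3) ≡ 9/6. 6⁻¹ ≡ 16 (mod 19), so λ ≡ 9·16 ≡ 11.
  x = λ² - 4 - 4 = 121 - 8 ≡ 18; y = λ·(4 - 18) - 3 ≡ 14. → (18, 14)
4G = (18, 14).
Finally 4G + H:
tangent at (18, 14): λ = (3·18² + 18)/(2·14) ≡ 2/9. 9⁻¹ ≡ 17 (mod 19), so λ ≡ 2·17 ≡ 15.
  x = λ² - 18 - 18 = 225 - 36 ≡ 18; y = λ·(18 - 18) - 14 ≡ 5. → (18, 5)

(18, 5)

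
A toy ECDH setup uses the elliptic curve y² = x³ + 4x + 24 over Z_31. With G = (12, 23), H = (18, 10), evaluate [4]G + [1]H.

(3, 30)

First 4G:
Repeated addition: build up to 4G.
2G: tangent at (12, 23): λ = (3·12² + 4)/(2·23) ≡ 2/15. 15⁻¹ ≡ 29 (mod 31) since 15·29 = 435 ≡ 1, so λ ≡ 2·29 ≡ 27.
  x = λ² - 12 - 12 = 729 - 24 ≡ 23; y = λ·(12 - 23) - 23 ≡ 21. → (23, 21)
3G: (23, 21) + (12, 23). λ = (23 - 21)/(12 - 23) ≡ 2/20 mod 31. 20⁻¹ ≡ 14 (mod 31) since 20·14 = 280 ≡ 1, so λ ≡ 28.
  x = λ² - 23 - 12 = 784 - 35 ≡ 5; y = λ·(23 - 5) - 21 ≡ 18. → (5, 18)
4G: (5, 18) + (12, 23). λ = (23 - 18)/(12 - 5) ≡ 5/7 mod 31. 7⁻¹ ≡ 9 (mod 31) since 7·9 = 63 ≡ 1, so λ ≡ 14.
  x = λ² - 5 - 12 = 196 - 17 ≡ 24; y = λ·(5 - 24) - 18 ≡ 26. → (24, 26)
4G = (24, 26).
Finally 4G + H:
(24, 26) + (18, 10). λ = (10 - 26)/(18 - 24) ≡ 15/25 mod 31. 25⁻¹ ≡ 5 (mod 31), so λ ≡ 13.
  x = λ² - 24 - 18 = 169 - 42 ≡ 3; y = λ·(24 - 3) - 26 ≡ 30. → (3, 30)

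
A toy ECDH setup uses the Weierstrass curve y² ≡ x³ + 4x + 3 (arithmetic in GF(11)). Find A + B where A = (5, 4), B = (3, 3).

(5, 4) + (3, 3). λ = (3 - 4)/(3 - 5) ≡ 10/9 mod 11. 9⁻¹ ≡ 5 (mod 11), so λ ≡ 6.
  x = λ² - 5 - 3 = 36 - 8 ≡ 6; y = λ·(5 - 6) - 4 ≡ 1. → (6, 1)

(6, 1)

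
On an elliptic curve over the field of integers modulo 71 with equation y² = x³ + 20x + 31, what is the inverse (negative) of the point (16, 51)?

(16, 20)

-(16, 51) = (16, -51 mod 71) = (16, 20).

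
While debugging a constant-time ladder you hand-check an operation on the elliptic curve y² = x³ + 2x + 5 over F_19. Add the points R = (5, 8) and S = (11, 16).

(9, 12)

(5, 8) + (11, 16). λ = (16 - 8)/(11 - 5) ≡ 8/6 mod 19. 6⁻¹ ≡ 16 (mod 19), so λ ≡ 14.
  x = λ² - 5 - 11 = 196 - 16 ≡ 9; y = λ·(5 - 9) - 8 ≡ 12. → (9, 12)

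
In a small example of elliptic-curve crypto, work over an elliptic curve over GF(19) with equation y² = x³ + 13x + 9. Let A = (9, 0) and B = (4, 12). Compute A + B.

(11, 1)

(9, 0) + (4, 12). λ = (12 - 0)/(4 - 9) ≡ 12/14 mod 19. 14⁻¹ ≡ 15 (mod 19), so λ ≡ 9.
  x = λ² - 9 - 4 = 81 - 13 ≡ 11; y = λ·(9 - 11) - 0 ≡ 1. → (11, 1)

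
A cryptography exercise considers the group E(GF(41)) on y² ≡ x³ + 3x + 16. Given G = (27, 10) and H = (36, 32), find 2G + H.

First 2G:
Repeated addition: build up to 2G.
2G: tangent at (27, 10): λ = (3·27² + 3)/(2·10) ≡ 17/20. 20⁻¹ ≡ 39 (mod 41), so λ ≡ 17·39 ≡ 7.
  x = λ² - 27 - 27 = 49 - 54 ≡ 36; y = λ·(27 - 36) - 10 ≡ 9. → (36, 9)
2G = (36, 9).
Finally 2G + H:
(36, 9) + (36, 32): same x and y₁ ≡ -y₂, so the sum is the point at infinity.

O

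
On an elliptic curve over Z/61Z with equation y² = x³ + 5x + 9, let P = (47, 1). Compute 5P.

(10, 12)

Double-and-add on 5 = (101)₂. Start with P = (47, 1) for the leading 1-bit.
double: tangent at (47, 1): λ = (3·47² + 5)/(2·1) ≡ 44/2. 2⁻¹ ≡ 31 (mod 61), so λ ≡ 44·31 ≡ 22.
  x = λ² - 47 - 47 = 484 - 94 ≡ 24; y = λ·(47 - 24) - 1 ≡ 17. → (24, 17)
double: tangent at (24, 17): λ = (3·24² + 5)/(2·17) ≡ 25/34. 34⁻¹ ≡ 9 (mod 61) since 34·9 = 306 ≡ 1, so λ ≡ 25·9 ≡ 42.
  x = λ² - 24 - 24 = 1764 - 48 ≡ 8; y = λ·(24 - 8) - 17 ≡ 45. → (8, 45)
add P: (8, 45) + (47, 1). λ = (1 - 45)/(47 - 8) ≡ 17/39 mod 61. 39⁻¹ ≡ 36 (mod 61), so λ ≡ 2.
  x = λ² - 8 - 47 = 4 - 55 ≡ 10; y = λ·(8 - 10) - 45 ≡ 12. → (10, 12)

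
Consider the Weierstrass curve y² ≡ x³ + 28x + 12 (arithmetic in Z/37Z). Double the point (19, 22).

tangent at (19, 22): λ = (3·19² + 28)/(2·22) ≡ 1/7. 7⁻¹ ≡ 16 (mod 37) since 7·16 = 112 ≡ 1, so λ ≡ 1·16 ≡ 16.
  x = λ² - 19 - 19 = 256 - 38 ≡ 33; y = λ·(19 - 33) - 22 ≡ 13. → (33, 13)

(33, 13)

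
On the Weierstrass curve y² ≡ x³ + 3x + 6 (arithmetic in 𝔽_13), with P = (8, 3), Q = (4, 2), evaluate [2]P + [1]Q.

First 2P:
Repeated addition: build up to 2P.
2P: tangent at (8, 3): λ = (3·8² + 3)/(2·3) ≡ 0/6. 6⁻¹ ≡ 11 (mod 13) since 6·11 = 66 ≡ 1, so λ ≡ 0·11 ≡ 0.
  x = λ² - 8 - 8 = 0 - 16 ≡ 10; y = λ·(8 - 10) - 3 ≡ 10. → (10, 10)
2P = (10, 10).
Finally 2P + Q:
(10, 10) + (4, 2). λ = (2 - 10)/(4 - 10) ≡ 5/7 mod 13. 7⁻¹ ≡ 2 (mod 13) since 7·2 = 14 ≡ 1, so λ ≡ 10.
  x = λ² - 10 - 4 = 100 - 14 ≡ 8; y = λ·(10 - 8) - 10 ≡ 10. → (8, 10)

(8, 10)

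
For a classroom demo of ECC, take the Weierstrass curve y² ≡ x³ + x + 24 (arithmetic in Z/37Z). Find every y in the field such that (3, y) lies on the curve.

none

x³ + 1x + 24 = 54 ≡ 17 (mod 37).
17 is a non-residue mod 37; no y exists.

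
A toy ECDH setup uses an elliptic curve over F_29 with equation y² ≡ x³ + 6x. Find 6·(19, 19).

(13, 19)

Write G = (19, 19).
Double-and-add on 6 = (110)₂. Start with G = (19, 19) for the leading 1-bit.
double: tangent at (19, 19): λ = (3·19² + 6)/(2·19) ≡ 16/9. 9⁻¹ ≡ 13 (mod 29) since 9·13 = 117 ≡ 1, so λ ≡ 16·13 ≡ 5.
  x = λ² - 19 - 19 = 25 - 38 ≡ 16; y = λ·(19 - 16) - 19 ≡ 25. → (16, 25)
add G: (16, 25) + (19, 19). λ = (19 - 25)/(19 - 16) ≡ 23/3 mod 29. 3⁻¹ ≡ 10 (mod 29), so λ ≡ 27.
  x = λ² - 16 - 19 = 729 - 35 ≡ 27; y = λ·(16 - 27) - 25 ≡ 26. → (27, 26)
double: tangent at (27, 26): λ = (3·27² + 6)/(2·26) ≡ 18/23. 23⁻¹ ≡ 24 (mod 29), so λ ≡ 18·24 ≡ 26.
  x = λ² - 27 - 27 = 676 - 54 ≡ 13; y = λ·(27 - 13) - 26 ≡ 19. → (13, 19)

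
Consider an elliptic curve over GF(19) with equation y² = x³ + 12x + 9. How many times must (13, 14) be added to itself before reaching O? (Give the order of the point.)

2P: tangent at (13, 14): λ = (3·13² + 12)/(2·14) ≡ 6/9. 9⁻¹ ≡ 17 (mod 19), so λ ≡ 6·17 ≡ 7.
  x = λ² - 13 - 13 = 49 - 26 ≡ 4; y = λ·(13 - 4) - 14 ≡ 11. → (4, 11)
3P: (4, 11) + (13, 14). λ = (14 - 11)/(13 - 4) ≡ 3/9 mod 19. 9⁻¹ ≡ 17 (mod 19) since 9·17 = 153 ≡ 1, so λ ≡ 13.
  x = λ² - 4 - 13 = 169 - 17 ≡ 0; y = λ·(4 - 0) - 11 ≡ 3. → (0, 3)
4P: (0, 3) + (13, 14). λ = (14 - 3)/(13 - 0) ≡ 11/13 mod 19. 13⁻¹ ≡ 3 (mod 19), so λ ≡ 14.
  x = λ² - 0 - 13 = 196 - 13 ≡ 12; y = λ·(0 - 12) - 3 ≡ 0. → (12, 0)
5P: (12, 0) + (13, 14). λ = (14 - 0)/(13 - 12) ≡ 14/1 mod 19. 1⁻¹ ≡ 1 (mod 19) since 1·1 = 1 ≡ 1, so λ ≡ 14.
  x = λ² - 12 - 13 = 196 - 25 ≡ 0; y = λ·(12 - 0) - 0 ≡ 16. → (0, 16)
6P: (0, 16) + (13, 14). λ = (14 - 16)/(13 - 0) ≡ 17/13 mod 19. 13⁻¹ ≡ 3 (mod 19), so λ ≡ 13.
  x = λ² - 0 - 13 = 169 - 13 ≡ 4; y = λ·(0 - 4) - 16 ≡ 8. → (4, 8)
7P: (4, 8) + (13, 14). λ = (14 - 8)/(13 - 4) ≡ 6/9 mod 19. 9⁻¹ ≡ 17 (mod 19), so λ ≡ 7.
  x = λ² - 4 - 13 = 49 - 17 ≡ 13; y = λ·(4 - 13) - 8 ≡ 5. → (13, 5)
8P: (13, 5) + (13, 14): same x and y₁ ≡ -y₂, so the sum is O.
8P = O, so the order is 8.

8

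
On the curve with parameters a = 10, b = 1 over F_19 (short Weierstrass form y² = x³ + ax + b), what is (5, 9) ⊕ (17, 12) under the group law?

(3, 1)

(5, 9) + (17, 12). λ = (12 - 9)/(17 - 5) ≡ 3/12 mod 19. 12⁻¹ ≡ 8 (mod 19), so λ ≡ 5.
  x = λ² - 5 - 17 = 25 - 22 ≡ 3; y = λ·(5 - 3) - 9 ≡ 1. → (3, 1)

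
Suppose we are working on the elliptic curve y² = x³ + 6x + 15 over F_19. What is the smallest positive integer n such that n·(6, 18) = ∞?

2P: tangent at (6, 18): λ = (3·6² + 6)/(2·18) ≡ 0/17. 17⁻¹ ≡ 9 (mod 19), so λ ≡ 0·9 ≡ 0.
  x = λ² - 6 - 6 = 0 - 12 ≡ 7; y = λ·(6 - 7) - 18 ≡ 1. → (7, 1)
3P: (7, 1) + (6, 18). λ = (18 - 1)/(6 - 7) ≡ 17/18 mod 19. 18⁻¹ ≡ 18 (mod 19), so λ ≡ 2.
  x = λ² - 7 - 6 = 4 - 13 ≡ 10; y = λ·(7 - 10) - 1 ≡ 12. → (10, 12)
4P: (10, 12) + (6, 18). λ = (18 - 12)/(6 - 10) ≡ 6/15 mod 19. 15⁻¹ ≡ 14 (mod 19), so λ ≡ 8.
  x = λ² - 10 - 6 = 64 - 16 ≡ 10; y = λ·(10 - 10) - 12 ≡ 7. → (10, 7)
5P: (10, 7) + (6, 18). λ = (18 - 7)/(6 - 10) ≡ 11/15 mod 19. 15⁻¹ ≡ 14 (mod 19), so λ ≡ 2.
  x = λ² - 10 - 6 = 4 - 16 ≡ 7; y = λ·(10 - 7) - 7 ≡ 18. → (7, 18)
6P: (7, 18) + (6, 18). λ = (18 - 18)/(6 - 7) ≡ 0/18 mod 19. 18⁻¹ ≡ 18 (mod 19) since 18·18 = 324 ≡ 1, so λ ≡ 0.
  x = λ² - 7 - 6 = 0 - 13 ≡ 6; y = λ·(7 - 6) - 18 ≡ 1. → (6, 1)
7P: (6, 1) + (6, 18): same x and y₁ ≡ -y₂, so the sum is ∞.
7P = ∞, so the order is 7.

7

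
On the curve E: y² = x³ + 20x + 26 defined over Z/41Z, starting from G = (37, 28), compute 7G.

(37, 13)

Repeated addition: build up to 7G.
2G: tangent at (37, 28): λ = (3·37² + 20)/(2·28) ≡ 27/15. 15⁻¹ ≡ 11 (mod 41) since 15·11 = 165 ≡ 1, so λ ≡ 27·11 ≡ 10.
  x = λ² - 37 - 37 = 100 - 74 ≡ 26; y = λ·(37 - 26) - 28 ≡ 0. → (26, 0)
3G: (26, 0) + (37, 28). λ = (28 - 0)/(37 - 26) ≡ 28/11 mod 41. 11⁻¹ ≡ 15 (mod 41), so λ ≡ 10.
  x = λ² - 26 - 37 = 100 - 63 ≡ 37; y = λ·(26 - 37) - 0 ≡ 13. → (37, 13)
4G: (37, 13) + (37, 28): same x and y₁ ≡ -y₂, so the sum is O.
5G: O + (37, 28) = (37, 28) (identity).
6G: tangent at (37, 28): λ = (3·37² + 20)/(2·28) ≡ 27/15. 15⁻¹ ≡ 11 (mod 41), so λ ≡ 27·11 ≡ 10.
  x = λ² - 37 - 37 = 100 - 74 ≡ 26; y = λ·(37 - 26) - 28 ≡ 0. → (26, 0)
7G: (26, 0) + (37, 28). λ = (28 - 0)/(37 - 26) ≡ 28/11 mod 41. 11⁻¹ ≡ 15 (mod 41), so λ ≡ 10.
  x = λ² - 26 - 37 = 100 - 63 ≡ 37; y = λ·(26 - 37) - 0 ≡ 13. → (37, 13)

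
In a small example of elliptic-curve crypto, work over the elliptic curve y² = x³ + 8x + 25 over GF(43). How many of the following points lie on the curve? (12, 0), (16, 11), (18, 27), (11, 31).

2

(12, 0): 0² ≡ 0, rhs ≡ 0 → on.
(16, 11): 11² ≡ 35, rhs ≡ 35 → on.
(18, 27): 27² ≡ 41, rhs ≡ 24 → off.
(11, 31): 31² ≡ 15, rhs ≡ 25 → off.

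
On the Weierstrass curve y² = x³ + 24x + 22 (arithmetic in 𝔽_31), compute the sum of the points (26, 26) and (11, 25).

(29, 11)

(26, 26) + (11, 25). λ = (25 - 26)/(11 - 26) ≡ 30/16 mod 31. 16⁻¹ ≡ 2 (mod 31), so λ ≡ 29.
  x = λ² - 26 - 11 = 841 - 37 ≡ 29; y = λ·(26 - 29) - 26 ≡ 11. → (29, 11)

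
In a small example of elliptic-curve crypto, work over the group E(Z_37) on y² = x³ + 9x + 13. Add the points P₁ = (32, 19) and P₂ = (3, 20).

(32, 19) + (3, 20). λ = (20 - 19)/(3 - 32) ≡ 1/8 mod 37. 8⁻¹ ≡ 14 (mod 37) since 8·14 = 112 ≡ 1, so λ ≡ 14.
  x = λ² - 32 - 3 = 196 - 35 ≡ 13; y = λ·(32 - 13) - 19 ≡ 25. → (13, 25)

(13, 25)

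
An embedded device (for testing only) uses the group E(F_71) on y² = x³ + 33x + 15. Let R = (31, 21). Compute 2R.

tangent at (31, 21): λ = (3·31² + 33)/(2·21) ≡ 5/42. 42⁻¹ ≡ 22 (mod 71), so λ ≡ 5·22 ≡ 39.
  x = λ² - 31 - 31 = 1521 - 62 ≡ 39; y = λ·(31 - 39) - 21 ≡ 22. → (39, 22)

(39, 22)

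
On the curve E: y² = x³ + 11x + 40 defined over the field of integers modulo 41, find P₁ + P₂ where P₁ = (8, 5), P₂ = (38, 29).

(8, 5) + (38, 29). λ = (29 - 5)/(38 - 8) ≡ 24/30 mod 41. 30⁻¹ ≡ 26 (mod 41) since 30·26 = 780 ≡ 1, so λ ≡ 9.
  x = λ² - 8 - 38 = 81 - 46 ≡ 35; y = λ·(8 - 35) - 5 ≡ 39. → (35, 39)

(35, 39)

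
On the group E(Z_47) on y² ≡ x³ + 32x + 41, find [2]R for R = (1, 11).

(15, 18)

tangent at (1, 11): λ = (3·1² + 32)/(2·11) ≡ 35/22. 22⁻¹ ≡ 15 (mod 47), so λ ≡ 35·15 ≡ 8.
  x = λ² - 1 - 1 = 64 - 2 ≡ 15; y = λ·(1 - 15) - 11 ≡ 18. → (15, 18)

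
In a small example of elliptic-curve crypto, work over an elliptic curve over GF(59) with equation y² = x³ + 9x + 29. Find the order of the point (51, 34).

8

2P: tangent at (51, 34): λ = (3·51² + 9)/(2·34) ≡ 24/9. 9⁻¹ ≡ 46 (mod 59) since 9·46 = 414 ≡ 1, so λ ≡ 24·46 ≡ 42.
  x = λ² - 51 - 51 = 1764 - 102 ≡ 10; y = λ·(51 - 10) - 34 ≡ 36. → (10, 36)
3P: (10, 36) + (51, 34). λ = (34 - 36)/(51 - 10) ≡ 57/41 mod 59. 41⁻¹ ≡ 36 (mod 59) since 41·36 = 1476 ≡ 1, so λ ≡ 46.
  x = λ² - 10 - 51 = 2116 - 61 ≡ 49; y = λ·(10 - 49) - 36 ≡ 58. → (49, 58)
4P: (49, 58) + (51, 34). λ = (34 - 58)/(51 - 49) ≡ 35/2 mod 59. 2⁻¹ ≡ 30 (mod 59) since 2·30 = 60 ≡ 1, so λ ≡ 47.
  x = λ² - 49 - 51 = 2209 - 100 ≡ 44; y = λ·(49 - 44) - 58 ≡ 0. → (44, 0)
5P: (44, 0) + (51, 34). λ = (34 - 0)/(51 - 44) ≡ 34/7 mod 59. 7⁻¹ ≡ 17 (mod 59), so λ ≡ 47.
  x = λ² - 44 - 51 = 2209 - 95 ≡ 49; y = λ·(44 - 49) - 0 ≡ 1. → (49, 1)
6P: (49, 1) + (51, 34). λ = (34 - 1)/(51 - 49) ≡ 33/2 mod 59. 2⁻¹ ≡ 30 (mod 59), so λ ≡ 46.
  x = λ² - 49 - 51 = 2116 - 100 ≡ 10; y = λ·(49 - 10) - 1 ≡ 23. → (10, 23)
7P: (10, 23) + (51, 34). λ = (34 - 23)/(51 - 10) ≡ 11/41 mod 59. 41⁻¹ ≡ 36 (mod 59) since 41·36 = 1476 ≡ 1, so λ ≡ 42.
  x = λ² - 10 - 51 = 1764 - 61 ≡ 51; y = λ·(10 - 51) - 23 ≡ 25. → (51, 25)
8P: (51, 25) + (51, 34): same x and y₁ ≡ -y₂, so the sum is the point at infinity.
8P = the point at infinity, so the order is 8.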